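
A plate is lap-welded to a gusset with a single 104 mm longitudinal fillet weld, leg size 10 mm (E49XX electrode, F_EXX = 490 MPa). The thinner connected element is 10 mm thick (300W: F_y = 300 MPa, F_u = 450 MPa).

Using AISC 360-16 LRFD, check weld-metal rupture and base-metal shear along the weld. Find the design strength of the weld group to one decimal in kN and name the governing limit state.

162.1 kN (weld metal governs)

Weld metal: throat = 0.707×10 = 7.07 mm, L = 104 mm. φR_n = 0.75 × 0.6 × 490 × 7.07 × 104 = 162.1 kN.
Base metal shear (10 mm plate): yield φR_n = 1.0×0.6×300×10×104 = 187.2 kN; rupture φR_n = 0.75×0.6×450×10×104 = 210.6 kN; take 187.2 kN (yield).
Governing: min(162.1, 187.2) = 162.1 kN → weld metal.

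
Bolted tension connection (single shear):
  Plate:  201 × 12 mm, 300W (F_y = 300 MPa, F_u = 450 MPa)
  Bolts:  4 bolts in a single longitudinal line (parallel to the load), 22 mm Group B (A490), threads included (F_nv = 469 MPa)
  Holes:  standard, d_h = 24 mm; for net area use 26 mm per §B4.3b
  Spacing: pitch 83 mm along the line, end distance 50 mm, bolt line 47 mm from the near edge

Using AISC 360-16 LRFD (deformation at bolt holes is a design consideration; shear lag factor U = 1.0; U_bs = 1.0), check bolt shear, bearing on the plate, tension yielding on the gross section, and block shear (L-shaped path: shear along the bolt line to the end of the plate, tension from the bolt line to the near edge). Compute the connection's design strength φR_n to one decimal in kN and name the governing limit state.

534.8 kN (bolt shear governs)

Bolt shear: A_b = π(22)²/4 = 380.13 mm². φR_n = 0.75 × 469 × 380.13 × 4 × 1 = 534.8 kN.
Bearing (12 mm plate, F_u = 450 MPa): end bolts L_c = 50 − 24/2 = 38, R_n = min(1.2×38×12×450, 2.4×22×12×450) = 246.24 kN/bolt; interior L_c = 83 − 24 = 59, R_n = 285.12 kN/bolt. φR_n = 0.75 × (1×246.24 + 3×285.12) = 826.2 kN.
Tension yield (gross): A_g = 201×12 = 2412 mm². φR_n = 0.90 × 300 × 2412 = 651.2 kN.
Block shear: shear path 1×[50+3×83] = 1×299 mm, A_gv = 3588, A_nv = 1×(299 − 3.5×26)×12 = 2496 mm²; tension to near edge: (47 − 0.5×26)×12 = 408 mm². R_n = min(0.6×450×2496, 0.6×300×3588) + 1.0×450×408 = min(673.92, 645.84) + 183.6 = 829.44 kN. φR_n = 0.75 × 829.44 = 622.1 kN.
Governing: min(534.8, 826.2, 651.2, 622.1) = 534.8 kN → bolt shear.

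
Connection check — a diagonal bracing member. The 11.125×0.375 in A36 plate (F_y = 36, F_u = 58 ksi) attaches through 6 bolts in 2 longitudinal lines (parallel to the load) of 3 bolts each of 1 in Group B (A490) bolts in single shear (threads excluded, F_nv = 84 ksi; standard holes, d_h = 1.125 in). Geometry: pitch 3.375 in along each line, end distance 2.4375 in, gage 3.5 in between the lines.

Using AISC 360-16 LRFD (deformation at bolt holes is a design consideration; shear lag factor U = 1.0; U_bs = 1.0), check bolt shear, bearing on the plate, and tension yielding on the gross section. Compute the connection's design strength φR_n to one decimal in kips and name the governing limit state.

Bolt shear: A_b = π(1)²/4 = 0.7854 in². φR_n = 0.75 × 84 × 0.7854 × 6 × 1 = 296.9 kips.
Bearing (0.375 in plate, F_u = 58 ksi): end bolts L_c = 2.4375 − 1.125/2 = 1.875, R_n = min(1.2×1.875×0.375×58, 2.4×1×0.375×58) = 48.938 kips/bolt; interior L_c = 3.375 − 1.125 = 2.25, R_n = 52.2 kips/bolt. φR_n = 0.75 × (2×48.938 + 4×52.2) = 230.0 kips.
Tension yield (gross): A_g = 11.125×0.375 = 4.1719 in². φR_n = 0.90 × 36 × 4.1719 = 135.2 kips.
Governing: min(296.9, 230.0, 135.2) = 135.2 kips → gross-section yield.

135.2 kips (gross-section yield governs)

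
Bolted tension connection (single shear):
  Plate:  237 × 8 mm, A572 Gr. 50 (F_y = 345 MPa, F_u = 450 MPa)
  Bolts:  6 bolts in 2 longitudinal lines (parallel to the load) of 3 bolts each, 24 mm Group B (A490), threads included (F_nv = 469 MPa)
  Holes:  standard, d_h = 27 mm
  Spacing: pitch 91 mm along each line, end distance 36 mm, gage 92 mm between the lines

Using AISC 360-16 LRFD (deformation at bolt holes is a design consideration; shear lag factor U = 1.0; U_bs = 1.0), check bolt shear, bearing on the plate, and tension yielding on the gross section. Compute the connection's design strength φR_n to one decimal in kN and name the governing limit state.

Bolt shear: A_b = π(24)²/4 = 452.39 mm². φR_n = 0.75 × 469 × 452.39 × 6 × 1 = 954.8 kN.
Bearing (8 mm plate, F_u = 450 MPa): end bolts L_c = 36 − 27/2 = 22.5, R_n = min(1.2×22.5×8×450, 2.4×24×8×450) = 97.2 kN/bolt; interior L_c = 91 − 27 = 64, R_n = 207.36 kN/bolt. φR_n = 0.75 × (2×97.2 + 4×207.36) = 767.9 kN.
Tension yield (gross): A_g = 237×8 = 1896 mm². φR_n = 0.90 × 345 × 1896 = 588.7 kN.
Governing: min(954.8, 767.9, 588.7) = 588.7 kN → gross-section yield.

588.7 kN (gross-section yield governs)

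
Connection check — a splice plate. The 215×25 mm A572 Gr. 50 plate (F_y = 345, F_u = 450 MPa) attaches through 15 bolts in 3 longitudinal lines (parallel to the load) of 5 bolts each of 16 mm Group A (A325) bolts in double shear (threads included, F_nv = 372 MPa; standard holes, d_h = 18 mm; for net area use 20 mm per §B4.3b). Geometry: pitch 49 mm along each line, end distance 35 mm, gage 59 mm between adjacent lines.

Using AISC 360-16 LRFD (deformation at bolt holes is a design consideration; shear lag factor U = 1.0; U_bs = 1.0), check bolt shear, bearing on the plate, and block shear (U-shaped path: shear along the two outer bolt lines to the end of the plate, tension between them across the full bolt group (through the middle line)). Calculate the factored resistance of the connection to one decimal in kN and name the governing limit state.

Bolt shear: A_b = π(16)²/4 = 201.06 mm². φR_n = 0.75 × 372 × 201.06 × 15 × 2 = 1682.9 kN.
Bearing (25 mm plate, F_u = 450 MPa): end bolts L_c = 35 − 18/2 = 26, R_n = min(1.2×26×25×450, 2.4×16×25×450) = 351 kN/bolt; interior L_c = 49 − 18 = 31, R_n = 418.5 kN/bolt. φR_n = 0.75 × (3×351 + 12×418.5) = 4556.3 kN.
Block shear: shear path 2×[35+4×49] = 2×231 mm, A_gv = 11550, A_nv = 2×(231 − 4.5×20)×25 = 7050 mm²; tension across gage: (118 − 2×20)×25 = 1950 mm². R_n = min(0.6×450×7050, 0.6×345×11550) + 1.0×450×1950 = min(1903.5, 2390.9) + 877.5 = 2781 kN. φR_n = 0.75 × 2781 = 2085.8 kN.
Governing: min(1682.9, 4556.3, 2085.8) = 1682.9 kN → bolt shear.

1682.9 kN (bolt shear governs)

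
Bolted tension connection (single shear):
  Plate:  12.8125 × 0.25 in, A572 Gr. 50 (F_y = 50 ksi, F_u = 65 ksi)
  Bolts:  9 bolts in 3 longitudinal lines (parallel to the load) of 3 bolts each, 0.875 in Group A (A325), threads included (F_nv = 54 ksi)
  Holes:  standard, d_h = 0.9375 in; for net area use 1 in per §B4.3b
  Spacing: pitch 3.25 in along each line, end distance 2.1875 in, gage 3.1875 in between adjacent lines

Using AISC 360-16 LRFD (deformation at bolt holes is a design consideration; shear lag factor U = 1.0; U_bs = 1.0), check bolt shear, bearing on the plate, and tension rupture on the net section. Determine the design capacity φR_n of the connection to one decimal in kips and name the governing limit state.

Bolt shear: A_b = π(0.875)²/4 = 0.60132 in². φR_n = 0.75 × 54 × 0.60132 × 9 × 1 = 219.2 kips.
Bearing (0.25 in plate, F_u = 65 ksi): end bolts L_c = 2.1875 − 0.9375/2 = 1.71875, R_n = min(1.2×1.71875×0.25×65, 2.4×0.875×0.25×65) = 33.516 kips/bolt; interior L_c = 3.25 − 0.9375 = 2.3125, R_n = 34.125 kips/bolt. φR_n = 0.75 × (3×33.516 + 6×34.125) = 229.0 kips.
Tension rupture (net): A_n = (12.8125 − 3×1)×0.25 = 2.4531 in² (U = 1.0, A_e = A_n). φR_n = 0.75 × 65 × 2.4531 = 119.6 kips.
Governing: min(219.2, 229.0, 119.6) = 119.6 kips → net-section rupture.

119.6 kips (net-section rupture governs)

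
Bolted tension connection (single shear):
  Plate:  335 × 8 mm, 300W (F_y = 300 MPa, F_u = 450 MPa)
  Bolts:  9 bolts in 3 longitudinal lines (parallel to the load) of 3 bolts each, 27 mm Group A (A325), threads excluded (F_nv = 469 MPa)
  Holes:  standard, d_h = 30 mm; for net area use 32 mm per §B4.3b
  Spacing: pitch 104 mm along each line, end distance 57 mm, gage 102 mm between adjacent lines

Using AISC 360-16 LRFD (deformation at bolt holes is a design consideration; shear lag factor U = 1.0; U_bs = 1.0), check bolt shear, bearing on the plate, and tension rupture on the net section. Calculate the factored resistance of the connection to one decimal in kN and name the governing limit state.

645.3 kN (net-section rupture governs)

Bolt shear: A_b = π(27)²/4 = 572.56 mm². φR_n = 0.75 × 469 × 572.56 × 9 × 1 = 1812.6 kN.
Bearing (8 mm plate, F_u = 450 MPa): end bolts L_c = 57 − 30/2 = 42, R_n = min(1.2×42×8×450, 2.4×27×8×450) = 181.44 kN/bolt; interior L_c = 104 − 30 = 74, R_n = 233.28 kN/bolt. φR_n = 0.75 × (3×181.44 + 6×233.28) = 1458.0 kN.
Tension rupture (net): A_n = (335 − 3×32)×8 = 1912 mm² (U = 1.0, A_e = A_n). φR_n = 0.75 × 450 × 1912 = 645.3 kN.
Governing: min(1812.6, 1458.0, 645.3) = 645.3 kN → net-section rupture.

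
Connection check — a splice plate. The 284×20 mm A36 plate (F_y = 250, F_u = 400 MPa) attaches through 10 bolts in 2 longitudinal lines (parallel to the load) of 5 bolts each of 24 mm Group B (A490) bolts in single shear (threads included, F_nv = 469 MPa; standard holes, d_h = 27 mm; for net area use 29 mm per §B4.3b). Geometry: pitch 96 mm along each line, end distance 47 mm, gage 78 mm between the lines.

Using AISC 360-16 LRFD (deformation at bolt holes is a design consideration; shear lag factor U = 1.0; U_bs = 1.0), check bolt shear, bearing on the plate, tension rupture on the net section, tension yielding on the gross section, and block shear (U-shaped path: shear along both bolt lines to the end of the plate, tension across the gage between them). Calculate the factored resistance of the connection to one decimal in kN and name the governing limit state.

Bolt shear: A_b = π(24)²/4 = 452.39 mm². φR_n = 0.75 × 469 × 452.39 × 10 × 1 = 1591.3 kN.
Bearing (20 mm plate, F_u = 400 MPa): end bolts L_c = 47 − 27/2 = 33.5, R_n = min(1.2×33.5×20×400, 2.4×24×20×400) = 321.6 kN/bolt; interior L_c = 96 − 27 = 69, R_n = 460.8 kN/bolt. φR_n = 0.75 × (2×321.6 + 8×460.8) = 3247.2 kN.
Tension rupture (net): A_n = (284 − 2×29)×20 = 4520 mm² (U = 1.0, A_e = A_n). φR_n = 0.75 × 400 × 4520 = 1356.0 kN.
Tension yield (gross): A_g = 284×20 = 5680 mm². φR_n = 0.90 × 250 × 5680 = 1278.0 kN.
Block shear: shear path 2×[47+4×96] = 2×431 mm, A_gv = 17240, A_nv = 2×(431 − 4.5×29)×20 = 12020 mm²; tension across gage: (78 − 1×29)×20 = 980 mm². R_n = min(0.6×400×12020, 0.6×250×17240) + 1.0×400×980 = min(2884.8, 2586) + 392 = 2978 kN. φR_n = 0.75 × 2978 = 2233.5 kN.
Governing: min(1591.3, 3247.2, 1356.0, 1278.0, 2233.5) = 1278.0 kN → gross-section yield.

1278.0 kN (gross-section yield governs)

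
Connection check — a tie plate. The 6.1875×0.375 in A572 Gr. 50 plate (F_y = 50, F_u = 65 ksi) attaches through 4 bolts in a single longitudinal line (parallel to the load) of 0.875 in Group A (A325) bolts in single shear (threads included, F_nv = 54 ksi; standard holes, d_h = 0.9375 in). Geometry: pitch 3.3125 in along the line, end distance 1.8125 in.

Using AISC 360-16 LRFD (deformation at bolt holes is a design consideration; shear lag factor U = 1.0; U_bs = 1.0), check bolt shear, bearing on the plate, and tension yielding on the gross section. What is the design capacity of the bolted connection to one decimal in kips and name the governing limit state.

Bolt shear: A_b = π(0.875)²/4 = 0.60132 in². φR_n = 0.75 × 54 × 0.60132 × 4 × 1 = 97.4 kips.
Bearing (0.375 in plate, F_u = 65 ksi): end bolts L_c = 1.8125 − 0.9375/2 = 1.34375, R_n = min(1.2×1.34375×0.375×65, 2.4×0.875×0.375×65) = 39.305 kips/bolt; interior L_c = 3.3125 − 0.9375 = 2.375, R_n = 51.188 kips/bolt. φR_n = 0.75 × (1×39.305 + 3×51.188) = 144.7 kips.
Tension yield (gross): A_g = 6.1875×0.375 = 2.3203 in². φR_n = 0.90 × 50 × 2.3203 = 104.4 kips.
Governing: min(97.4, 144.7, 104.4) = 97.4 kips → bolt shear.

97.4 kips (bolt shear governs)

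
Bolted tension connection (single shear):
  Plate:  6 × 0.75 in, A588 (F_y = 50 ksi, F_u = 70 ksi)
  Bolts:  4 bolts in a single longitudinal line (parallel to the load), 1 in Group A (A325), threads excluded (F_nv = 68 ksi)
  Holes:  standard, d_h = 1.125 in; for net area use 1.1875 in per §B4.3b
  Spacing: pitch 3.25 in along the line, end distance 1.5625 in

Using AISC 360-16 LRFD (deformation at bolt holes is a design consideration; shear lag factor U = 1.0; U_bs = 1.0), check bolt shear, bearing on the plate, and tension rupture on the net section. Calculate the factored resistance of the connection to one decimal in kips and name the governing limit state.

160.2 kips (bolt shear governs)

Bolt shear: A_b = π(1)²/4 = 0.7854 in². φR_n = 0.75 × 68 × 0.7854 × 4 × 1 = 160.2 kips.
Bearing (0.75 in plate, F_u = 70 ksi): end bolts L_c = 1.5625 − 1.125/2 = 1, R_n = min(1.2×1×0.75×70, 2.4×1×0.75×70) = 63 kips/bolt; interior L_c = 3.25 − 1.125 = 2.125, R_n = 126 kips/bolt. φR_n = 0.75 × (1×63 + 3×126) = 330.8 kips.
Tension rupture (net): A_n = (6 − 1×1.1875)×0.75 = 3.6094 in² (U = 1.0, A_e = A_n). φR_n = 0.75 × 70 × 3.6094 = 189.5 kips.
Governing: min(160.2, 330.8, 189.5) = 160.2 kips → bolt shear.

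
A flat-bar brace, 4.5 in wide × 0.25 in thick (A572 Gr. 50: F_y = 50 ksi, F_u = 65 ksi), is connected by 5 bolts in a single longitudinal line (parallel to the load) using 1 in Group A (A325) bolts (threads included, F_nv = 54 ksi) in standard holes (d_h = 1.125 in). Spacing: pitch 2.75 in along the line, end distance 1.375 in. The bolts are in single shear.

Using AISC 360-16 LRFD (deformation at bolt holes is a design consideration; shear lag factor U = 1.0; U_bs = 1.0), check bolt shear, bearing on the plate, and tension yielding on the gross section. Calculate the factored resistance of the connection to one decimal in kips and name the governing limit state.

50.6 kips (gross-section yield governs)

Bolt shear: A_b = π(1)²/4 = 0.7854 in². φR_n = 0.75 × 54 × 0.7854 × 5 × 1 = 159.0 kips.
Bearing (0.25 in plate, F_u = 65 ksi): end bolts L_c = 1.375 − 1.125/2 = 0.8125, R_n = min(1.2×0.8125×0.25×65, 2.4×1×0.25×65) = 15.844 kips/bolt; interior L_c = 2.75 − 1.125 = 1.625, R_n = 31.688 kips/bolt. φR_n = 0.75 × (1×15.844 + 4×31.688) = 106.9 kips.
Tension yield (gross): A_g = 4.5×0.25 = 1.125 in². φR_n = 0.90 × 50 × 1.125 = 50.6 kips.
Governing: min(159.0, 106.9, 50.6) = 50.6 kips → gross-section yield.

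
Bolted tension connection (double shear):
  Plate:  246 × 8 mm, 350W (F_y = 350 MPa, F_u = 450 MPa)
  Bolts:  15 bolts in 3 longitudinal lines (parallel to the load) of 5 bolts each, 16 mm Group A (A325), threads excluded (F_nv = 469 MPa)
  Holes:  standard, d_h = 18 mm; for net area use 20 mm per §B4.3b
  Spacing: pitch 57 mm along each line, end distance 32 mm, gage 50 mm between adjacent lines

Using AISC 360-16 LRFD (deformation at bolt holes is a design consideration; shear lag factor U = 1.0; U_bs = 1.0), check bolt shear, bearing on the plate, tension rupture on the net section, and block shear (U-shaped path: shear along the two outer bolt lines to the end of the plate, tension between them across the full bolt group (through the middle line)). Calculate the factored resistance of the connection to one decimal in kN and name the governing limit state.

Bolt shear: A_b = π(16)²/4 = 201.06 mm². φR_n = 0.75 × 469 × 201.06 × 15 × 2 = 2121.7 kN.
Bearing (8 mm plate, F_u = 450 MPa): end bolts L_c = 32 − 18/2 = 23, R_n = min(1.2×23×8×450, 2.4×16×8×450) = 99.36 kN/bolt; interior L_c = 57 − 18 = 39, R_n = 138.24 kN/bolt. φR_n = 0.75 × (3×99.36 + 12×138.24) = 1467.7 kN.
Tension rupture (net): A_n = (246 − 3×20)×8 = 1488 mm² (U = 1.0, A_e = A_n). φR_n = 0.75 × 450 × 1488 = 502.2 kN.
Block shear: shear path 2×[32+4×57] = 2×260 mm, A_gv = 4160, A_nv = 2×(260 − 4.5×20)×8 = 2720 mm²; tension across gage: (100 − 2×20)×8 = 480 mm². R_n = min(0.6×450×2720, 0.6×350×4160) + 1.0×450×480 = min(734.4, 873.6) + 216 = 950.4 kN. φR_n = 0.75 × 950.4 = 712.8 kN.
Governing: min(2121.7, 1467.7, 502.2, 712.8) = 502.2 kN → net-section rupture.

502.2 kN (net-section rupture governs)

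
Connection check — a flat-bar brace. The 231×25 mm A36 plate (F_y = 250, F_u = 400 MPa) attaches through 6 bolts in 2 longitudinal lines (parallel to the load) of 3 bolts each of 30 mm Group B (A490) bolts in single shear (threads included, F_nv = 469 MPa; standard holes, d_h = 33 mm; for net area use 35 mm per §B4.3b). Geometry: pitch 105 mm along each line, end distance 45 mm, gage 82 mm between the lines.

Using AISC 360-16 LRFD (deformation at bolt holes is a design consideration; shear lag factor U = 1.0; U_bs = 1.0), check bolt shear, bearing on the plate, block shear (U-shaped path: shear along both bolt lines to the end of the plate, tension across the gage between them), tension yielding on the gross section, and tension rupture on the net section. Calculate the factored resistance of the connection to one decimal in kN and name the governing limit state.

1207.5 kN (net-section rupture governs)

Bolt shear: A_b = π(30)²/4 = 706.86 mm². φR_n = 0.75 × 469 × 706.86 × 6 × 1 = 1491.8 kN.
Bearing (25 mm plate, F_u = 400 MPa): end bolts L_c = 45 − 33/2 = 28.5, R_n = min(1.2×28.5×25×400, 2.4×30×25×400) = 342 kN/bolt; interior L_c = 105 − 33 = 72, R_n = 720 kN/bolt. φR_n = 0.75 × (2×342 + 4×720) = 2673.0 kN.
Block shear: shear path 2×[45+2×105] = 2×255 mm, A_gv = 12750, A_nv = 2×(255 − 2.5×35)×25 = 8375 mm²; tension across gage: (82 − 1×35)×25 = 1175 mm². R_n = min(0.6×400×8375, 0.6×250×12750) + 1.0×400×1175 = min(2010, 1912.5) + 470 = 2382.5 kN. φR_n = 0.75 × 2382.5 = 1786.9 kN.
Tension yield (gross): A_g = 231×25 = 5775 mm². φR_n = 0.90 × 250 × 5775 = 1299.4 kN.
Tension rupture (net): A_n = (231 − 2×35)×25 = 4025 mm² (U = 1.0, A_e = A_n). φR_n = 0.75 × 400 × 4025 = 1207.5 kN.
Governing: min(1491.8, 2673.0, 1786.9, 1299.4, 1207.5) = 1207.5 kN → net-section rupture.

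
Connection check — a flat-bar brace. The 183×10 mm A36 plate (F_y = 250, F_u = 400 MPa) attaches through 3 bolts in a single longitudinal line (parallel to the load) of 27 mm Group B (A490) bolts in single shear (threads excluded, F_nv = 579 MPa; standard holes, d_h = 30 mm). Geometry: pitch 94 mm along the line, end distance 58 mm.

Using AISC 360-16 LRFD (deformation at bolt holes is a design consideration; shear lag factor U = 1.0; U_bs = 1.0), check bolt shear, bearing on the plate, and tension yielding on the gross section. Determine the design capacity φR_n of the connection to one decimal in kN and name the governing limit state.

Bolt shear: A_b = π(27)²/4 = 572.56 mm². φR_n = 0.75 × 579 × 572.56 × 3 × 1 = 745.9 kN.
Bearing (10 mm plate, F_u = 400 MPa): end bolts L_c = 58 − 30/2 = 43, R_n = min(1.2×43×10×400, 2.4×27×10×400) = 206.4 kN/bolt; interior L_c = 94 − 30 = 64, R_n = 259.2 kN/bolt. φR_n = 0.75 × (1×206.4 + 2×259.2) = 543.6 kN.
Tension yield (gross): A_g = 183×10 = 1830 mm². φR_n = 0.90 × 250 × 1830 = 411.8 kN.
Governing: min(745.9, 543.6, 411.8) = 411.8 kN → gross-section yield.

411.8 kN (gross-section yield governs)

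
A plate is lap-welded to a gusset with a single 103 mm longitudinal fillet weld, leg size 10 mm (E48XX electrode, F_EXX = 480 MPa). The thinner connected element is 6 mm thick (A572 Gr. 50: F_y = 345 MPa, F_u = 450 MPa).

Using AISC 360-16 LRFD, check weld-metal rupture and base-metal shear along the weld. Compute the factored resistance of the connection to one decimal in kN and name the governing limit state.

125.1 kN (base-metal shear governs)

Weld metal: throat = 0.707×10 = 7.07 mm, L = 103 mm. φR_n = 0.75 × 0.6 × 480 × 7.07 × 103 = 157.3 kN.
Base metal shear (6 mm plate): yield φR_n = 1.0×0.6×345×6×103 = 127.9 kN; rupture φR_n = 0.75×0.6×450×6×103 = 125.1 kN; take 125.1 kN (rupture).
Governing: min(157.3, 125.1) = 125.1 kN → base-metal shear.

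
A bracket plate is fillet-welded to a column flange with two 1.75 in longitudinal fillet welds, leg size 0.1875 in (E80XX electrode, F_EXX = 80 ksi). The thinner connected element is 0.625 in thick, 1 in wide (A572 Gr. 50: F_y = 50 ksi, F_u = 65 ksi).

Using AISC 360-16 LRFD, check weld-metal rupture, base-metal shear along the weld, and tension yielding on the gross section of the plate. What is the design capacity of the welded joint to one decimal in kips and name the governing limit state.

Weld metal: throat = 0.707×0.1875 = 0.13256 in, L = 2×1.75 = 3.5 in. φR_n = 0.75 × 0.6 × 80 × 0.13256 × 3.5 = 16.7 kips.
Base metal shear (0.625 in plate): yield φR_n = 1.0×0.6×50×0.625×3.5 = 65.6 kips; rupture φR_n = 0.75×0.6×65×0.625×3.5 = 64.0 kips; take 64.0 kips (rupture).
Tension yield (gross): A_g = 1×0.625 = 0.625 in². φR_n = 0.90 × 50 × 0.625 = 28.1 kips.
Governing: min(16.7, 64.0, 28.1) = 16.7 kips → weld metal.

16.7 kips (weld metal governs)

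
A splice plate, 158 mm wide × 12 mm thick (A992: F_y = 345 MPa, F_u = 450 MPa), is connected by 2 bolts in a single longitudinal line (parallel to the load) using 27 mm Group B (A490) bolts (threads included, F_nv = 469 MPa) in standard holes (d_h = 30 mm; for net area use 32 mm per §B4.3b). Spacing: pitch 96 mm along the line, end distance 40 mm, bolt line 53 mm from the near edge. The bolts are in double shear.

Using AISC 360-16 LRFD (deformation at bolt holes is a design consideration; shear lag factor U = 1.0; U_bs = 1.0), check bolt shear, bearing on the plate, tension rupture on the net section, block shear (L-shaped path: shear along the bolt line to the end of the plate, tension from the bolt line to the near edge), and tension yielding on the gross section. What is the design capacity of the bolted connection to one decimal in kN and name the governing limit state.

Bolt shear: A_b = π(27)²/4 = 572.56 mm². φR_n = 0.75 × 469 × 572.56 × 2 × 2 = 805.6 kN.
Bearing (12 mm plate, F_u = 450 MPa): end bolts L_c = 40 − 30/2 = 25, R_n = min(1.2×25×12×450, 2.4×27×12×450) = 162 kN/bolt; interior L_c = 96 − 30 = 66, R_n = 349.92 kN/bolt. φR_n = 0.75 × (1×162 + 1×349.92) = 383.9 kN.
Tension rupture (net): A_n = (158 − 1×32)×12 = 1512 mm² (U = 1.0, A_e = A_n). φR_n = 0.75 × 450 × 1512 = 510.3 kN.
Block shear: shear path 1×[40+1×96] = 1×136 mm, A_gv = 1632, A_nv = 1×(136 − 1.5×32)×12 = 1056 mm²; tension to near edge: (53 − 0.5×32)×12 = 444 mm². R_n = min(0.6×450×1056, 0.6×345×1632) + 1.0×450×444 = min(285.12, 337.82) + 199.8 = 484.92 kN. φR_n = 0.75 × 484.92 = 363.7 kN.
Tension yield (gross): A_g = 158×12 = 1896 mm². φR_n = 0.90 × 345 × 1896 = 588.7 kN.
Governing: min(805.6, 383.9, 510.3, 363.7, 588.7) = 363.7 kN → block shear.

363.7 kN (block shear governs)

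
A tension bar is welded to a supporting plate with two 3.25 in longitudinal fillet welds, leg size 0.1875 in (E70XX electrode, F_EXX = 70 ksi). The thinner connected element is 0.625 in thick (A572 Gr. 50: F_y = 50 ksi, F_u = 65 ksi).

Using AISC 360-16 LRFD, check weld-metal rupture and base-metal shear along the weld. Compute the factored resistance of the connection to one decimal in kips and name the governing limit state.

Weld metal: throat = 0.707×0.1875 = 0.13256 in, L = 2×3.25 = 6.5 in. φR_n = 0.75 × 0.6 × 70 × 0.13256 × 6.5 = 27.1 kips.
Base metal shear (0.625 in plate): yield φR_n = 1.0×0.6×50×0.625×6.5 = 121.9 kips; rupture φR_n = 0.75×0.6×65×0.625×6.5 = 118.8 kips; take 118.8 kips (rupture).
Governing: min(27.1, 118.8) = 27.1 kips → weld metal.

27.1 kips (weld metal governs)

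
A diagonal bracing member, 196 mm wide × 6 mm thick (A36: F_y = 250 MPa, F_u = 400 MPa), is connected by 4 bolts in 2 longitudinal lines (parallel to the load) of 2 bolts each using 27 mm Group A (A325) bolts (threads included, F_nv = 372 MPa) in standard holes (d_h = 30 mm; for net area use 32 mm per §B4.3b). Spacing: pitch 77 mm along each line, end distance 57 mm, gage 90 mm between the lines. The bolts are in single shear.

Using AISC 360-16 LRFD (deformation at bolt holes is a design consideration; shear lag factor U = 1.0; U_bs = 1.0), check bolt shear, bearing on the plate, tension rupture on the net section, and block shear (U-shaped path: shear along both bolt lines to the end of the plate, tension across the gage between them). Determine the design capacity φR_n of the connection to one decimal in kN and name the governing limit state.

Bolt shear: A_b = π(27)²/4 = 572.56 mm². φR_n = 0.75 × 372 × 572.56 × 4 × 1 = 639.0 kN.
Bearing (6 mm plate, F_u = 400 MPa): end bolts L_c = 57 − 30/2 = 42, R_n = min(1.2×42×6×400, 2.4×27×6×400) = 120.96 kN/bolt; interior L_c = 77 − 30 = 47, R_n = 135.36 kN/bolt. φR_n = 0.75 × (2×120.96 + 2×135.36) = 384.5 kN.
Tension rupture (net): A_n = (196 − 2×32)×6 = 792 mm² (U = 1.0, A_e = A_n). φR_n = 0.75 × 400 × 792 = 237.6 kN.
Block shear: shear path 2×[57+1×77] = 2×134 mm, A_gv = 1608, A_nv = 2×(134 − 1.5×32)×6 = 1032 mm²; tension across gage: (90 − 1×32)×6 = 348 mm². R_n = min(0.6×400×1032, 0.6×250×1608) + 1.0×400×348 = min(247.68, 241.2) + 139.2 = 380.4 kN. φR_n = 0.75 × 380.4 = 285.3 kN.
Governing: min(639.0, 384.5, 237.6, 285.3) = 237.6 kN → net-section rupture.

237.6 kN (net-section rupture governs)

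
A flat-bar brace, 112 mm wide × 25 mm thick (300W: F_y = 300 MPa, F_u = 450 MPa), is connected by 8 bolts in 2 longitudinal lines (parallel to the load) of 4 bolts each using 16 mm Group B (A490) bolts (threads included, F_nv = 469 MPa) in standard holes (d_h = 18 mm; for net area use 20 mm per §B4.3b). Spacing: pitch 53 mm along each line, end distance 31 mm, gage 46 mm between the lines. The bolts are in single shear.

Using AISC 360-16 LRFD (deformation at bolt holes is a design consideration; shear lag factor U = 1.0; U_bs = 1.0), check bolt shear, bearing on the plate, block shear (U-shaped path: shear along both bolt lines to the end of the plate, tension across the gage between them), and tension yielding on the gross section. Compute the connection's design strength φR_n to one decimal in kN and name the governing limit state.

565.8 kN (bolt shear governs)

Bolt shear: A_b = π(16)²/4 = 201.06 mm². φR_n = 0.75 × 469 × 201.06 × 8 × 1 = 565.8 kN.
Bearing (25 mm plate, F_u = 450 MPa): end bolts L_c = 31 − 18/2 = 22, R_n = min(1.2×22×25×450, 2.4×16×25×450) = 297 kN/bolt; interior L_c = 53 − 18 = 35, R_n = 432 kN/bolt. φR_n = 0.75 × (2×297 + 6×432) = 2389.5 kN.
Block shear: shear path 2×[31+3×53] = 2×190 mm, A_gv = 9500, A_nv = 2×(190 − 3.5×20)×25 = 6000 mm²; tension across gage: (46 − 1×20)×25 = 650 mm². R_n = min(0.6×450×6000, 0.6×300×9500) + 1.0×450×650 = min(1620, 1710) + 292.5 = 1912.5 kN. φR_n = 0.75 × 1912.5 = 1434.4 kN.
Tension yield (gross): A_g = 112×25 = 2800 mm². φR_n = 0.90 × 300 × 2800 = 756.0 kN.
Governing: min(565.8, 2389.5, 1434.4, 756.0) = 565.8 kN → bolt shear.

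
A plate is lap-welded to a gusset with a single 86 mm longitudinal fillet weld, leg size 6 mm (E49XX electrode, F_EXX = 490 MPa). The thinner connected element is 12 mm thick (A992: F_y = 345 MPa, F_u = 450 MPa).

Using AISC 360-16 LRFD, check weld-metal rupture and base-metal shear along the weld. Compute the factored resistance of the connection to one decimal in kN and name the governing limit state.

80.4 kN (weld metal governs)

Weld metal: throat = 0.707×6 = 4.242 mm, L = 86 mm. φR_n = 0.75 × 0.6 × 490 × 4.242 × 86 = 80.4 kN.
Base metal shear (12 mm plate): yield φR_n = 1.0×0.6×345×12×86 = 213.6 kN; rupture φR_n = 0.75×0.6×450×12×86 = 209.0 kN; take 209.0 kN (rupture).
Governing: min(80.4, 209.0) = 80.4 kN → weld metal.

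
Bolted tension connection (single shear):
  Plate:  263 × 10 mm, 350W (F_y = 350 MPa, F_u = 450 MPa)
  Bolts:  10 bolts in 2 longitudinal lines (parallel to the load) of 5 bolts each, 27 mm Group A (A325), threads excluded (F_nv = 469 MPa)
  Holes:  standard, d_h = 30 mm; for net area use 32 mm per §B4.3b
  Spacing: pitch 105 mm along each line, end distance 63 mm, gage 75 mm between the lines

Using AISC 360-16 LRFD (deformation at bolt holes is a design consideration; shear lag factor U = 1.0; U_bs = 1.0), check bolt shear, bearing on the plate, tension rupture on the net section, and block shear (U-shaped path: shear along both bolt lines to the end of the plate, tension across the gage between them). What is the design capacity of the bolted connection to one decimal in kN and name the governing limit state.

Bolt shear: A_b = π(27)²/4 = 572.56 mm². φR_n = 0.75 × 469 × 572.56 × 10 × 1 = 2014.0 kN.
Bearing (10 mm plate, F_u = 450 MPa): end bolts L_c = 63 − 30/2 = 48, R_n = min(1.2×48×10×450, 2.4×27×10×450) = 259.2 kN/bolt; interior L_c = 105 − 30 = 75, R_n = 291.6 kN/bolt. φR_n = 0.75 × (2×259.2 + 8×291.6) = 2138.4 kN.
Tension rupture (net): A_n = (263 − 2×32)×10 = 1990 mm² (U = 1.0, A_e = A_n). φR_n = 0.75 × 450 × 1990 = 671.6 kN.
Block shear: shear path 2×[63+4×105] = 2×483 mm, A_gv = 9660, A_nv = 2×(483 − 4.5×32)×10 = 6780 mm²; tension across gage: (75 − 1×32)×10 = 430 mm². R_n = min(0.6×450×6780, 0.6×350×9660) + 1.0×450×430 = min(1830.6, 2028.6) + 193.5 = 2024.1 kN. φR_n = 0.75 × 2024.1 = 1518.1 kN.
Governing: min(2014.0, 2138.4, 671.6, 1518.1) = 671.6 kN → net-section rupture.

671.6 kN (net-section rupture governs)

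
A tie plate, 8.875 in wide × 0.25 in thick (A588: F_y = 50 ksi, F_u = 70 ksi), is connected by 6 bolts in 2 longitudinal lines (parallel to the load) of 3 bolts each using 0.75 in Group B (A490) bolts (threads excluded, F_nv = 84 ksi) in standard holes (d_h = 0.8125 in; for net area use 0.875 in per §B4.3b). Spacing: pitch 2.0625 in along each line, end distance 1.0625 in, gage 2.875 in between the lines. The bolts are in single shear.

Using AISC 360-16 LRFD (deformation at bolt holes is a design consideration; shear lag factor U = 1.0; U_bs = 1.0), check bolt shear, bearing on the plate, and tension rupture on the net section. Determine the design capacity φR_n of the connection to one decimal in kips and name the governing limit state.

Bolt shear: A_b = π(0.75)²/4 = 0.44179 in². φR_n = 0.75 × 84 × 0.44179 × 6 × 1 = 167.0 kips.
Bearing (0.25 in plate, F_u = 70 ksi): end bolts L_c = 1.0625 − 0.8125/2 = 0.65625, R_n = min(1.2×0.65625×0.25×70, 2.4×0.75×0.25×70) = 13.781 kips/bolt; interior L_c = 2.0625 − 0.8125 = 1.25, R_n = 26.25 kips/bolt. φR_n = 0.75 × (2×13.781 + 4×26.25) = 99.4 kips.
Tension rupture (net): A_n = (8.875 − 2×0.875)×0.25 = 1.7813 in² (U = 1.0, A_e = A_n). φR_n = 0.75 × 70 × 1.7813 = 93.5 kips.
Governing: min(167.0, 99.4, 93.5) = 93.5 kips → net-section rupture.

93.5 kips (net-section rupture governs)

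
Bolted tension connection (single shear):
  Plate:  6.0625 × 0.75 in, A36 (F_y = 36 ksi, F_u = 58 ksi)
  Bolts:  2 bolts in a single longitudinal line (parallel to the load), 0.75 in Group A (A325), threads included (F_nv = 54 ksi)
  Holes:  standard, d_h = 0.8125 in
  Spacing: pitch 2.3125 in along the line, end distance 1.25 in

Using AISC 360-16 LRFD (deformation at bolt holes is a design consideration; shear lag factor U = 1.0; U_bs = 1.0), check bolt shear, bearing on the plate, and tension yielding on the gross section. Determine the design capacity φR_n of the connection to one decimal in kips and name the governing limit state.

35.8 kips (bolt shear governs)

Bolt shear: A_b = π(0.75)²/4 = 0.44179 in². φR_n = 0.75 × 54 × 0.44179 × 2 × 1 = 35.8 kips.
Bearing (0.75 in plate, F_u = 58 ksi): end bolts L_c = 1.25 − 0.8125/2 = 0.84375, R_n = min(1.2×0.84375×0.75×58, 2.4×0.75×0.75×58) = 44.044 kips/bolt; interior L_c = 2.3125 − 0.8125 = 1.5, R_n = 78.3 kips/bolt. φR_n = 0.75 × (1×44.044 + 1×78.3) = 91.8 kips.
Tension yield (gross): A_g = 6.0625×0.75 = 4.5469 in². φR_n = 0.90 × 36 × 4.5469 = 147.3 kips.
Governing: min(35.8, 91.8, 147.3) = 35.8 kips → bolt shear.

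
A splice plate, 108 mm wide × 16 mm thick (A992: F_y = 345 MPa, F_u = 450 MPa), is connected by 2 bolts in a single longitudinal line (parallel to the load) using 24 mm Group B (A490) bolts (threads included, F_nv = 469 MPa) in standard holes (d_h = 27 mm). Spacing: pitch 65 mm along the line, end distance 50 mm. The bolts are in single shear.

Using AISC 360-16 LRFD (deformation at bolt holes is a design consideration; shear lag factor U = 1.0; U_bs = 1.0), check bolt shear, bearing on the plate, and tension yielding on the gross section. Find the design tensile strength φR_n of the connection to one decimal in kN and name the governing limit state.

Bolt shear: A_b = π(24)²/4 = 452.39 mm². φR_n = 0.75 × 469 × 452.39 × 2 × 1 = 318.3 kN.
Bearing (16 mm plate, F_u = 450 MPa): end bolts L_c = 50 − 27/2 = 36.5, R_n = min(1.2×36.5×16×450, 2.4×24×16×450) = 315.36 kN/bolt; interior L_c = 65 − 27 = 38, R_n = 328.32 kN/bolt. φR_n = 0.75 × (1×315.36 + 1×328.32) = 482.8 kN.
Tension yield (gross): A_g = 108×16 = 1728 mm². φR_n = 0.90 × 345 × 1728 = 536.5 kN.
Governing: min(318.3, 482.8, 536.5) = 318.3 kN → bolt shear.

318.3 kN (bolt shear governs)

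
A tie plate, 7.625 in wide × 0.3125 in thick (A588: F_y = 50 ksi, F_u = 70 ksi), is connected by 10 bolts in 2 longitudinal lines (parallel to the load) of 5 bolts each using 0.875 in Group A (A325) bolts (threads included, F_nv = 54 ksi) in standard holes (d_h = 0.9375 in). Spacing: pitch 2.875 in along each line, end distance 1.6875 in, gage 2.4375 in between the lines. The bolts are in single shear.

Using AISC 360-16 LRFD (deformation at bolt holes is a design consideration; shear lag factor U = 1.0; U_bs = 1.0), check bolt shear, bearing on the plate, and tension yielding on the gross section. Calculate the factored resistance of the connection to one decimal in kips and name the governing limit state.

107.2 kips (gross-section yield governs)

Bolt shear: A_b = π(0.875)²/4 = 0.60132 in². φR_n = 0.75 × 54 × 0.60132 × 10 × 1 = 243.5 kips.
Bearing (0.3125 in plate, F_u = 70 ksi): end bolts L_c = 1.6875 − 0.9375/2 = 1.21875, R_n = min(1.2×1.21875×0.3125×70, 2.4×0.875×0.3125×70) = 31.992 kips/bolt; interior L_c = 2.875 − 0.9375 = 1.9375, R_n = 45.938 kips/bolt. φR_n = 0.75 × (2×31.992 + 8×45.938) = 323.6 kips.
Tension yield (gross): A_g = 7.625×0.3125 = 2.3828 in². φR_n = 0.90 × 50 × 2.3828 = 107.2 kips.
Governing: min(243.5, 323.6, 107.2) = 107.2 kips → gross-section yield.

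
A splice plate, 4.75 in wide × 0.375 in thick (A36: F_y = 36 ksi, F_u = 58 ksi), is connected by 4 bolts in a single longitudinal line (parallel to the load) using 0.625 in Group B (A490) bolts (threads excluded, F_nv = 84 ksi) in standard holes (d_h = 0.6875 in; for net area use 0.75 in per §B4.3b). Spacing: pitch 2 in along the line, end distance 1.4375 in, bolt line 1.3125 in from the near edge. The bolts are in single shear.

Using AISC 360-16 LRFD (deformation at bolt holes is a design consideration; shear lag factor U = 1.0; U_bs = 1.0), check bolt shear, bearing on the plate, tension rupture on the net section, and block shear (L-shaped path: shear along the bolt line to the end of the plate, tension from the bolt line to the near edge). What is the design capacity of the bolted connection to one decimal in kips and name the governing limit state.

Bolt shear: A_b = π(0.625)²/4 = 0.3068 in². φR_n = 0.75 × 84 × 0.3068 × 4 × 1 = 77.3 kips.
Bearing (0.375 in plate, F_u = 58 ksi): end bolts L_c = 1.4375 − 0.6875/2 = 1.09375, R_n = min(1.2×1.09375×0.375×58, 2.4×0.625×0.375×58) = 28.547 kips/bolt; interior L_c = 2 − 0.6875 = 1.3125, R_n = 32.625 kips/bolt. φR_n = 0.75 × (1×28.547 + 3×32.625) = 94.8 kips.
Tension rupture (net): A_n = (4.75 − 1×0.75)×0.375 = 1.5 in² (U = 1.0, A_e = A_n). φR_n = 0.75 × 58 × 1.5 = 65.3 kips.
Block shear: shear path 1×[1.4375+3×2] = 1×7.4375 in, A_gv = 2.7891, A_nv = 1×(7.4375 − 3.5×0.75)×0.375 = 1.8047 in²; tension to near edge: (1.3125 − 0.5×0.75)×0.375 = 0.35156 in². R_n = min(0.6×58×1.8047, 0.6×36×2.7891) + 1.0×58×0.35156 = min(62.804, 60.245) + 20.39 = 80.635 kips. φR_n = 0.75 × 80.635 = 60.5 kips.
Governing: min(77.3, 94.8, 65.3, 60.5) = 60.5 kips → block shear.

60.5 kips (block shear governs)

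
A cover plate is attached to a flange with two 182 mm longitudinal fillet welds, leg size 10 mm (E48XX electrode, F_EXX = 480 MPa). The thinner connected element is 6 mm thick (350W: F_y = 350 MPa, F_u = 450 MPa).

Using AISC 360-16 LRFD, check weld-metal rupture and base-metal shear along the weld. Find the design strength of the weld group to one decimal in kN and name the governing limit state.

442.3 kN (base-metal shear governs)

Weld metal: throat = 0.707×10 = 7.07 mm, L = 2×182 = 364 mm. φR_n = 0.75 × 0.6 × 480 × 7.07 × 364 = 555.9 kN.
Base metal shear (6 mm plate): yield φR_n = 1.0×0.6×350×6×364 = 458.6 kN; rupture φR_n = 0.75×0.6×450×6×364 = 442.3 kN; take 442.3 kN (rupture).
Governing: min(555.9, 442.3) = 442.3 kN → base-metal shear.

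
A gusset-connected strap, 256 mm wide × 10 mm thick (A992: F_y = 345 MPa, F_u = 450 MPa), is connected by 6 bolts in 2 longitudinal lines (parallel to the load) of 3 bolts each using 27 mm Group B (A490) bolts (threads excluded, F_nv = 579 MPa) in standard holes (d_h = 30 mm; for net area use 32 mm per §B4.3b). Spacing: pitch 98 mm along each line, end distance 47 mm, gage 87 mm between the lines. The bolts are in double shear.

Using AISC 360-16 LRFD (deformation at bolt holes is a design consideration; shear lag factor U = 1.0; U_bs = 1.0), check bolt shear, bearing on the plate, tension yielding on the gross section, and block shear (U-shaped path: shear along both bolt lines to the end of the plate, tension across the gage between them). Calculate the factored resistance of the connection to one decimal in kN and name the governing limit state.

Bolt shear: A_b = π(27)²/4 = 572.56 mm². φR_n = 0.75 × 579 × 572.56 × 6 × 2 = 2983.6 kN.
Bearing (10 mm plate, F_u = 450 MPa): end bolts L_c = 47 − 30/2 = 32, R_n = min(1.2×32×10×450, 2.4×27×10×450) = 172.8 kN/bolt; interior L_c = 98 − 30 = 68, R_n = 291.6 kN/bolt. φR_n = 0.75 × (2×172.8 + 4×291.6) = 1134.0 kN.
Tension yield (gross): A_g = 256×10 = 2560 mm². φR_n = 0.90 × 345 × 2560 = 794.9 kN.
Block shear: shear path 2×[47+2×98] = 2×243 mm, A_gv = 4860, A_nv = 2×(243 − 2.5×32)×10 = 3260 mm²; tension across gage: (87 − 1×32)×10 = 550 mm². R_n = min(0.6×450×3260, 0.6×345×4860) + 1.0×450×550 = min(880.2, 1006) + 247.5 = 1127.7 kN. φR_n = 0.75 × 1127.7 = 845.8 kN.
Governing: min(2983.6, 1134.0, 794.9, 845.8) = 794.9 kN → gross-section yield.

794.9 kN (gross-section yield governs)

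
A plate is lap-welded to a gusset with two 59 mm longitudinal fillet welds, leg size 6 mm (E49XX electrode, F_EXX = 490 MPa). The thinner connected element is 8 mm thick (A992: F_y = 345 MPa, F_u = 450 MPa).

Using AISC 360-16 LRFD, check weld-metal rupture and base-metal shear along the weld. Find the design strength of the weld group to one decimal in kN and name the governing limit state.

Weld metal: throat = 0.707×6 = 4.242 mm, L = 2×59 = 118 mm. φR_n = 0.75 × 0.6 × 490 × 4.242 × 118 = 110.4 kN.
Base metal shear (8 mm plate): yield φR_n = 1.0×0.6×345×8×118 = 195.4 kN; rupture φR_n = 0.75×0.6×450×8×118 = 191.2 kN; take 191.2 kN (rupture).
Governing: min(110.4, 191.2) = 110.4 kN → weld metal.

110.4 kN (weld metal governs)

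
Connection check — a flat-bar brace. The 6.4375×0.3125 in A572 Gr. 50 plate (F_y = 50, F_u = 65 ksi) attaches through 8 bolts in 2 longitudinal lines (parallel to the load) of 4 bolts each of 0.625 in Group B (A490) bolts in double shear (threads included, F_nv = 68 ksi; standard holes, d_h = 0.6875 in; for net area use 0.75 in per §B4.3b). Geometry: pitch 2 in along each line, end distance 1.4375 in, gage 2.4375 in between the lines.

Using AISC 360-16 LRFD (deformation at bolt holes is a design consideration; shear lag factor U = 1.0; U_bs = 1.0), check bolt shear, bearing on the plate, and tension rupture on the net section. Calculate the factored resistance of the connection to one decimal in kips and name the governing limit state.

75.2 kips (net-section rupture governs)

Bolt shear: A_b = π(0.625)²/4 = 0.3068 in². φR_n = 0.75 × 68 × 0.3068 × 8 × 2 = 250.3 kips.
Bearing (0.3125 in plate, F_u = 65 ksi): end bolts L_c = 1.4375 − 0.6875/2 = 1.09375, R_n = min(1.2×1.09375×0.3125×65, 2.4×0.625×0.3125×65) = 26.66 kips/bolt; interior L_c = 2 − 0.6875 = 1.3125, R_n = 30.469 kips/bolt. φR_n = 0.75 × (2×26.66 + 6×30.469) = 177.1 kips.
Tension rupture (net): A_n = (6.4375 − 2×0.75)×0.3125 = 1.543 in² (U = 1.0, A_e = A_n). φR_n = 0.75 × 65 × 1.543 = 75.2 kips.
Governing: min(250.3, 177.1, 75.2) = 75.2 kips → net-section rupture.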